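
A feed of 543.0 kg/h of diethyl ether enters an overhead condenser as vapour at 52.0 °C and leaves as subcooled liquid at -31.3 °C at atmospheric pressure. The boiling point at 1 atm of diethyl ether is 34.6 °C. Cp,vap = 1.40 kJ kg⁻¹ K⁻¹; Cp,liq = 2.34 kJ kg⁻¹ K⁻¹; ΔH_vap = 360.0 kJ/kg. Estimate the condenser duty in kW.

vapour 52.0→34.6 °C: -24.36 kJ/kg
condensation at 34.6 °C: -360 kJ/kg
liquid 34.6→-31.3 °C: -154.21 kJ/kg
Δh = -24.36 + -360 + -154.21 = -538.57 kJ/kg
Q = ṁ·Δh = 543.0 kg/h × -538.57 kJ/kg = -292440 kJ/h
|Q| = 81.234 kW

Q_c = 81.2 kW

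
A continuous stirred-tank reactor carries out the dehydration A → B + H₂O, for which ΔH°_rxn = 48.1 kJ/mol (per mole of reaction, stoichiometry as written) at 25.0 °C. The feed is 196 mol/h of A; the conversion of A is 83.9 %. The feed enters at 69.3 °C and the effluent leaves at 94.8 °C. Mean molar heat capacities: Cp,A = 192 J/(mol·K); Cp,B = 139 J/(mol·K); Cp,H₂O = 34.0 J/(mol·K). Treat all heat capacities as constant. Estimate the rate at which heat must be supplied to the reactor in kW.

Extent of reaction ξ = 0.839 × 196 = 164.44 mol/h
Reaction term: ξ·ΔH°_rxn = 164.44 × 48.1 = 7909.8 kJ/h
Sensible, feed 69.3→25 °C: -1667.1 kJ/h
Outlet flows (mol/h): A 31.556, B 164.44, H₂O 164.44
Sensible, products 25→94.8 °C: 2408.6 kJ/h
Q = ΔH = 8651.3 kJ/h = 2.4031 kW
Heat supplied = 2.4031 kW

Q_in = 2.40 kW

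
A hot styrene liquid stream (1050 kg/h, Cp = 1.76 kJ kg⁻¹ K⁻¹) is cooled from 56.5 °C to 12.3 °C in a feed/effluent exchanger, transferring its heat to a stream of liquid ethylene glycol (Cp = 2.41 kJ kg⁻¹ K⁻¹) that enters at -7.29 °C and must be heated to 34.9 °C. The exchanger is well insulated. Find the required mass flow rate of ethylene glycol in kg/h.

ṁ_c = 803 kg/h

Heat released by hot stream: Q = 1050 × 1.76 × (56.5 − 12.3) = 81682 kJ/h
Energy balance on cold side (adiabatic exchanger): Q = ṁ_c·Cp_c·(T_c,out − T_c,in)
ṁ_c = 81682 / [2.41 × (34.9 − -7.29)] = 803.34 kg/h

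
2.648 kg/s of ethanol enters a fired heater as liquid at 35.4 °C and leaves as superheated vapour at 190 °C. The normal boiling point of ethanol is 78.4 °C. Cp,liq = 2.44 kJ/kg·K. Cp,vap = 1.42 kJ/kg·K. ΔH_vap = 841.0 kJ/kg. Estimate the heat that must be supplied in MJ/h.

liquid 35.4→78.4 °C: 104.92 kJ/kg
vaporisation at 78.4 °C: 841 kJ/kg
vapour 78.4→190 °C: 158.47 kJ/kg
Δh = 104.92 + 841 + 158.47 = 1104.4 kJ/kg
Q = ṁ·Δh = 2.648 kg/s × 1104.4 kJ/kg = 2924.4 kJ/s
|Q| = 2924.4 kW = 10528 MJ/h

Q = 10500 MJ/h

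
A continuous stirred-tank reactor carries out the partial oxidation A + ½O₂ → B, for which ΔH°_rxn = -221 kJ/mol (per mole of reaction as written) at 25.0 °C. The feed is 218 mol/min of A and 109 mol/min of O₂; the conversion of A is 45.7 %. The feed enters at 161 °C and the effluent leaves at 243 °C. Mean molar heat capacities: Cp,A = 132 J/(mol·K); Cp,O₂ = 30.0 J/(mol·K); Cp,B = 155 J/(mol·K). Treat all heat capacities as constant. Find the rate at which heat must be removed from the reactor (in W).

Q_out = 320000 W

Extent of reaction ξ = 0.457 × 218 = 99.626 mol/min
Reaction term: ξ·ΔH°_rxn = 99.626 × -221 = -22017 kJ/min
Sensible, feed 161→25 °C: -4358.3 kJ/min
Outlet flows (mol/min): A 118.37, O₂ 59.187, B 99.626
Sensible, products 25→243 °C: 7159.8 kJ/min
Q = ΔH = -19216 kJ/min = -320.26 kW
Heat removed = 320260 W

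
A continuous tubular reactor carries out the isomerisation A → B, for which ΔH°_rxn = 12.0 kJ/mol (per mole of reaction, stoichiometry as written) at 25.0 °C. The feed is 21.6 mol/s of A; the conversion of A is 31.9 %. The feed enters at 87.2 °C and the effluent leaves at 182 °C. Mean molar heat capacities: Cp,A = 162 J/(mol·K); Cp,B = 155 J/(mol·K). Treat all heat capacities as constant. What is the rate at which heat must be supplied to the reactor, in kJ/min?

Q_in = 24400 kJ/min

Extent of reaction ξ = 0.319 × 21.6 = 6.8904 mol/s
Reaction term: ξ·ΔH°_rxn = 6.8904 × 12.0 = 82.685 kJ/s
Sensible, feed 87.2→25 °C: -217.65 kJ/s
Outlet flows (mol/s): A 14.71, B 6.8904
Sensible, products 25→182 °C: 541.8 kJ/s
Q = ΔH = 406.84 kJ/s = 406.84 kW
Heat supplied = 24410 kJ/min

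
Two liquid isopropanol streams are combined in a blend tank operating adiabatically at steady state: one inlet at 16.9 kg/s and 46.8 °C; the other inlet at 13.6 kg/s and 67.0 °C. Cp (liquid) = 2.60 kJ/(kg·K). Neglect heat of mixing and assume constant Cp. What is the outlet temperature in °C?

T_out = 55.8 °C

No heat crosses the boundary, so H_out = H_in.
Σ ṁᵢCp,ᵢTᵢ = 16.9×2.60×46.8 + 13.6×2.60×67.0 = 4425.5
Σ ṁᵢCp,ᵢ = 16.9×2.60 + 13.6×2.60 = 79.3
T_out = 4425.5 / 79.3 = 55.807 °C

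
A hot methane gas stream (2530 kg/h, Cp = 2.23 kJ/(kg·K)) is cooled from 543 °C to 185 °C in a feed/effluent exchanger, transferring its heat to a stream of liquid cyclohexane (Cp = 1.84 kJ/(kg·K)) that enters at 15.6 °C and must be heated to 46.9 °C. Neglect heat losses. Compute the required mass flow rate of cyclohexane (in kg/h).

ṁ_c = 35100 kg/h

Heat released by hot stream: Q = 2530 × 2.23 × (543 − 185) = 2.0198e+06 kJ/h
Energy balance on cold side (adiabatic exchanger): Q = ṁ_c·Cp_c·(T_c,out − T_c,in)
ṁ_c = 2.0198e+06 / [1.84 × (46.9 − 15.6)] = 35071 kg/h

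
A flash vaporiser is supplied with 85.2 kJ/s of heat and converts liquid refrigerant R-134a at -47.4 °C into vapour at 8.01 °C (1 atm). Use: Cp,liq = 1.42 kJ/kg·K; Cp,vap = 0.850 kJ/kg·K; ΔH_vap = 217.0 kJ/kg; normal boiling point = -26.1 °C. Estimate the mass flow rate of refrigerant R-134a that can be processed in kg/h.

Δh = 1.42×(-26.1−-47.4) + 217.0 + 0.850×(8.01−-26.1) = 276.24 kJ/kg
Q = 85.2 kJ/s = 85.2 kJ/s = 306720 kJ/h
ṁ = Q/Δh = 306720 / 276.24 = 1110.3 kg/h

ṁ = 1110 kg/h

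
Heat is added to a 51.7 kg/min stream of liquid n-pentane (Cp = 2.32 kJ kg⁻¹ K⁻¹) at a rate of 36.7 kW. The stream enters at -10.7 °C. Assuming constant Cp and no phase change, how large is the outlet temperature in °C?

Q = 36.7 kW = 2202 kJ/min
ΔT = Q/(ṁ·Cp) = 2202/(51.7×2.32) = 18.359 K
T_out = -10.7 + 18.359 = 7.6586 °C

T_out = 7.66 °C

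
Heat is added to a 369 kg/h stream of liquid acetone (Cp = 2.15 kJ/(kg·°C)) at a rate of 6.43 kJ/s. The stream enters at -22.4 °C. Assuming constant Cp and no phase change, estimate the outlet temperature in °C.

T_out = 6.78 °C

Q = 6.43 kJ/s = 23148 kJ/h
ΔT = Q/(ṁ·Cp) = 23148/(369×2.15) = 29.178 K
T_out = -22.4 + 29.178 = 6.7775 °C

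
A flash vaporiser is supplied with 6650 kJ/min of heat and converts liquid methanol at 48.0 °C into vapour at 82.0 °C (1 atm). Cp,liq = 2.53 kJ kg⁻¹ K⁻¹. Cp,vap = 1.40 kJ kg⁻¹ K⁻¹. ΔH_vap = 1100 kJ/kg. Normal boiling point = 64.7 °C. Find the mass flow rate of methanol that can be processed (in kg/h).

ṁ = 342 kg/h

Δh = 2.53×(64.7−48.0) + 1100 + 1.40×(82.0−64.7) = 1166.5 kJ/kg
Q = 6650 kJ/min = 110.83 kJ/s = 399000 kJ/h
ṁ = Q/Δh = 399000 / 1166.5 = 342.06 kg/h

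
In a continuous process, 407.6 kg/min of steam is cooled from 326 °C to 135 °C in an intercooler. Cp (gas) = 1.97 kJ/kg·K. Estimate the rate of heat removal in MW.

Q_c = 2.56 MW

Q = ṁ·Cp·ΔT = 407.6 × 1.97 × (135 − 326) = -153370 kJ/min
Converting: 153370 / 60 s = 2556.1 kW
Cooling duty = 2.5561 MW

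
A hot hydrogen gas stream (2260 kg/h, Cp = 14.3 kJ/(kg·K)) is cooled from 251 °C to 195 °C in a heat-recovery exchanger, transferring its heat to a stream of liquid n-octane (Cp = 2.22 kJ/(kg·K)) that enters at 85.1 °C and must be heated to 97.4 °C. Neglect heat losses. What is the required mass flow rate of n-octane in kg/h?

ṁ_c = 66300 kg/h

Heat released by hot stream: Q = 2260 × 14.3 × (251 − 195) = 1.8098e+06 kJ/h
Energy balance on cold side (adiabatic exchanger): Q = ṁ_c·Cp_c·(T_c,out − T_c,in)
ṁ_c = 1.8098e+06 / [2.22 × (97.4 − 85.1)] = 66279 kg/h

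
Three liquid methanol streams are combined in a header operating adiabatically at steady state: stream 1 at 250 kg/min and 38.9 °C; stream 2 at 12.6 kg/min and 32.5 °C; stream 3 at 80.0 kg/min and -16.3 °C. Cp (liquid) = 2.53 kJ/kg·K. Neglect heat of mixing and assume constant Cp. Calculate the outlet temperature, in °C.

Adiabatic, steady state ⇒ Σ ṁᵢCp,ᵢ(T_out − Tᵢ) = 0
Σ ṁᵢCp,ᵢTᵢ = 250×2.53×38.9 + 12.6×2.53×32.5 + 80.0×2.53×-16.3 = 22341
Σ ṁᵢCp,ᵢ = 250×2.53 + 12.6×2.53 + 80.0×2.53 = 866.78
T_out = 22341 / 866.78 = 25.775 °C

T_out = 25.8 °C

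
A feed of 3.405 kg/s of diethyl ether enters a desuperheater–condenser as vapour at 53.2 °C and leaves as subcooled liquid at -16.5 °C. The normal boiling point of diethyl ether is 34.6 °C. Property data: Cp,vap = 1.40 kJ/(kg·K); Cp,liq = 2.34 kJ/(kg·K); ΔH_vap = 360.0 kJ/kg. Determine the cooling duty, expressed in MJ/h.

Q_c = 6200 MJ/h

vapour 53.2→34.6 °C: -26.04 kJ/kg
condensation at 34.6 °C: -360 kJ/kg
liquid 34.6→-16.5 °C: -119.57 kJ/kg
Δh = -26.04 + -360 + -119.57 = -505.61 kJ/kg
Q = ṁ·Δh = 3.405 kg/s × -505.61 kJ/kg = -1721.6 kJ/s
|Q| = 1721.6 kW = 6197.8 MJ/h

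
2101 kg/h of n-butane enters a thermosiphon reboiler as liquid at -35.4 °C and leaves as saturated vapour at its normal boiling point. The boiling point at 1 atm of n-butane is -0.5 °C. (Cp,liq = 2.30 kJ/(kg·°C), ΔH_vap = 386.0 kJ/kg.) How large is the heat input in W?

Q = 272000 W

liquid -35.4→-0.5 °C: 80.27 kJ/kg
vaporisation at -0.5 °C: 386 kJ/kg
Δh = 80.27 + 386 = 466.27 kJ/kg
Q = ṁ·Δh = 2101 kg/h × 466.27 kJ/kg = 979630 kJ/h
|Q| = 272.12 kW = 272120 W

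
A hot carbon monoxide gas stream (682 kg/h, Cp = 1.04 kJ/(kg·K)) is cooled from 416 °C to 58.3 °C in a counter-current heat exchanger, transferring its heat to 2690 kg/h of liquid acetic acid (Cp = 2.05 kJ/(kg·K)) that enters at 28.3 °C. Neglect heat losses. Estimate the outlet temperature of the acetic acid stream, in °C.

T_c,out = 74.3 °C

Heat released by hot stream: Q = 682 × 1.04 × (416 − 58.3) = 253710 kJ/h
Energy balance on cold side (adiabatic exchanger): Q = ṁ_c·Cp_c·(T_c,out − T_c,in)
T_c,out = 28.3 + 253710/(2690 × 2.05) = 74.308 °C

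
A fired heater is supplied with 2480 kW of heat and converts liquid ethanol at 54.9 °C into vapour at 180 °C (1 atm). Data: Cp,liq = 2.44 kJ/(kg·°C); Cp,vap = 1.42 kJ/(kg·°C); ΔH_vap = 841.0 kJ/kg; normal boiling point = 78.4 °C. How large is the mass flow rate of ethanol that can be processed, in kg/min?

Δh = 2.44×(78.4−54.9) + 841.0 + 1.42×(180−78.4) = 1042.6 kJ/kg
Q = 2480 kW = 2480 kJ/s = 148800 kJ/min
ṁ = Q/Δh = 148800 / 1042.6 = 142.72 kg/min

ṁ = 143 kg/min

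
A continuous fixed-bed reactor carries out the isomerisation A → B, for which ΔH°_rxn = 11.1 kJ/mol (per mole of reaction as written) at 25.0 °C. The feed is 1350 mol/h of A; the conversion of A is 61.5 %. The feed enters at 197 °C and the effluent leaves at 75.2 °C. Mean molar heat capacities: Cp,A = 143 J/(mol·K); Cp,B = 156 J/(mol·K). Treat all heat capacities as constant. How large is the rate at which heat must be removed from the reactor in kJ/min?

Q_out = 229 kJ/min

Extent of reaction ξ = 0.615 × 1350 = 830.25 mol/h
Reaction term: ξ·ΔH°_rxn = 830.25 × 11.1 = 9215.8 kJ/h
Sensible, feed 197→25 °C: -33205 kJ/h
Outlet flows (mol/h): A 519.75, B 830.25
Sensible, products 25→75.2 °C: 10233 kJ/h
Q = ΔH = -13756 kJ/h = -3.8211 kW
Heat removed = 229.26 kJ/min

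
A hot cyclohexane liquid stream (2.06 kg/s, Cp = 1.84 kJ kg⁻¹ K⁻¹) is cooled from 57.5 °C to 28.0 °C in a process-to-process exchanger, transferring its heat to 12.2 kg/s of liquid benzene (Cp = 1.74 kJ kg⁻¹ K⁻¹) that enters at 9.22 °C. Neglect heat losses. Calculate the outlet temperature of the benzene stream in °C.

T_c,out = 14.5 °C

Heat released by hot stream: Q = 2.06 × 1.84 × (57.5 − 28.0) = 111.82 kJ/s
Energy balance on cold side (adiabatic exchanger): Q = ṁ_c·Cp_c·(T_c,out − T_c,in)
T_c,out = 9.22 + 111.82/(12.2 × 1.74) = 14.487 °C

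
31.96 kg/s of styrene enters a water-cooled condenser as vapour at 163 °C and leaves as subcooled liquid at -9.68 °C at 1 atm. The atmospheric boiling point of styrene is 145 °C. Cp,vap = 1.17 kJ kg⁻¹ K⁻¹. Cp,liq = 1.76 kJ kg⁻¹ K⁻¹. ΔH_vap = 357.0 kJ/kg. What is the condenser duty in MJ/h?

vapour 163→145 °C: -21.06 kJ/kg
condensation at 145 °C: -357 kJ/kg
liquid 145→-9.68 °C: -272.24 kJ/kg
Δh = -21.06 + -357 + -272.24 = -650.3 kJ/kg
Q = ṁ·Δh = 31.96 kg/s × -650.3 kJ/kg = -20783 kJ/s
|Q| = 20783 kW = 74821 MJ/h

Q_c = 74800 MJ/h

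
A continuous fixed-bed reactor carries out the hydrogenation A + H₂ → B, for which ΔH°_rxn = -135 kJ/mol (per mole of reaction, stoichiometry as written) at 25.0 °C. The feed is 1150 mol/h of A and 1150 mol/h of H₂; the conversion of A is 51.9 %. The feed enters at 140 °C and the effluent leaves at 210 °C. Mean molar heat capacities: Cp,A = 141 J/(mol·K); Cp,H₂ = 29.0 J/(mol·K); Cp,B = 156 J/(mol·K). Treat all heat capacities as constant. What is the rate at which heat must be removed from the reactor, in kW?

Extent of reaction ξ = 0.519 × 1150 = 596.85 mol/h
Reaction term: ξ·ΔH°_rxn = 596.85 × -135 = -80575 kJ/h
Sensible, feed 140→25 °C: -22482 kJ/h
Outlet flows (mol/h): A 553.15, H₂ 553.15, B 596.85
Sensible, products 25→210 °C: 34622 kJ/h
Q = ΔH = -68436 kJ/h = -19.01 kW
Heat removed = 19.01 kW

Q_out = 19.0 kW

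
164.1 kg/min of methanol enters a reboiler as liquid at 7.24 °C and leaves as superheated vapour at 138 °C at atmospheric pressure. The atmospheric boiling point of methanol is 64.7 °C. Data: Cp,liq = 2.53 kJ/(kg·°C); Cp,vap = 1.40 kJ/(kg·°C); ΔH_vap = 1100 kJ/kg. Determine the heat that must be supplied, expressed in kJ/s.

Q = 3690 kJ/s

liquid 7.24→64.7 °C: 145.37 kJ/kg
vaporisation at 64.7 °C: 1100 kJ/kg
vapour 64.7→138 °C: 102.62 kJ/kg
Δh = 145.37 + 1100 + 102.62 = 1348 kJ/kg
Q = ṁ·Δh = 164.1 kg/min × 1348 kJ/kg = 221210 kJ/min
|Q| = 3686.8 kW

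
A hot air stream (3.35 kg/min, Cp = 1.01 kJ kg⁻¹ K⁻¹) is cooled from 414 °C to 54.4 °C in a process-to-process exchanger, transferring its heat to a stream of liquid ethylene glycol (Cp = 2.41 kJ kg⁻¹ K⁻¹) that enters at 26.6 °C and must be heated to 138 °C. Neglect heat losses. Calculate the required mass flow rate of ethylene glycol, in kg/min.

ṁ_c = 4.53 kg/min

Heat released by hot stream: Q = 3.35 × 1.01 × (414 − 54.4) = 1216.7 kJ/min
Energy balance on cold side (adiabatic exchanger): Q = ṁ_c·Cp_c·(T_c,out − T_c,in)
ṁ_c = 1216.7 / [2.41 × (138 − 26.6)] = 4.5319 kg/min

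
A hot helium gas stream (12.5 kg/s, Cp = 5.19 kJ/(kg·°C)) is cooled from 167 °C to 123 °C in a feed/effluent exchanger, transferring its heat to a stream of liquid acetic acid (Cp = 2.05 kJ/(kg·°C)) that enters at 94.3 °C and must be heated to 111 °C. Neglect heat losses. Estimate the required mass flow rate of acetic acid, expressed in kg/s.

Heat released by hot stream: Q = 12.5 × 5.19 × (167 − 123) = 2854.5 kJ/s
Energy balance on cold side (adiabatic exchanger): Q = ṁ_c·Cp_c·(T_c,out − T_c,in)
ṁ_c = 2854.5 / [2.05 × (111 − 94.3)] = 83.38 kg/s

ṁ_c = 83.4 kg/s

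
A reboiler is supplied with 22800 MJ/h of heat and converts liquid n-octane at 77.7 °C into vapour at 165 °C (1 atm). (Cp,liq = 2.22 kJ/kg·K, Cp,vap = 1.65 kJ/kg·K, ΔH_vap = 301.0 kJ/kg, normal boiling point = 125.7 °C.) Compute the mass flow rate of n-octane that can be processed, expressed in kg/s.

ṁ = 13.4 kg/s

Δh = 2.22×(125.7−77.7) + 301.0 + 1.65×(165−125.7) = 472.4 kJ/kg
Q = 22800 MJ/h = 6333.3 kJ/s = 6333.3 kJ/s
ṁ = Q/Δh = 6333.3 / 472.4 = 13.407 kg/s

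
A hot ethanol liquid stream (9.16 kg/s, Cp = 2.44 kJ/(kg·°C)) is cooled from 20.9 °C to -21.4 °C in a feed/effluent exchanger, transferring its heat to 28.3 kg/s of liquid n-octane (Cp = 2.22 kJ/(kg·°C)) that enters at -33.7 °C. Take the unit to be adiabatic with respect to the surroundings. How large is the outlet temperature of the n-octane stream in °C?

Heat released by hot stream: Q = 9.16 × 2.44 × (20.9 − -21.4) = 945.42 kJ/s
Energy balance on cold side (adiabatic exchanger): Q = ṁ_c·Cp_c·(T_c,out − T_c,in)
T_c,out = -33.7 + 945.42/(28.3 × 2.22) = -18.652 °C

T_c,out = -18.7 °C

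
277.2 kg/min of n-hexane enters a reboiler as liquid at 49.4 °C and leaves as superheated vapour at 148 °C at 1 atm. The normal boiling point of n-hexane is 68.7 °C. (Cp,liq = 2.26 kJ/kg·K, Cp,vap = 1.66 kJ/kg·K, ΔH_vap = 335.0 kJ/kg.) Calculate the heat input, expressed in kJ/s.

liquid 49.4→68.7 °C: 43.618 kJ/kg
vaporisation at 68.7 °C: 335 kJ/kg
vapour 68.7→148 °C: 131.64 kJ/kg
Δh = 43.618 + 335 + 131.64 = 510.26 kJ/kg
Q = ṁ·Δh = 277.2 kg/min × 510.26 kJ/kg = 141440 kJ/min
|Q| = 2357.4 kW

Q = 2360 kJ/s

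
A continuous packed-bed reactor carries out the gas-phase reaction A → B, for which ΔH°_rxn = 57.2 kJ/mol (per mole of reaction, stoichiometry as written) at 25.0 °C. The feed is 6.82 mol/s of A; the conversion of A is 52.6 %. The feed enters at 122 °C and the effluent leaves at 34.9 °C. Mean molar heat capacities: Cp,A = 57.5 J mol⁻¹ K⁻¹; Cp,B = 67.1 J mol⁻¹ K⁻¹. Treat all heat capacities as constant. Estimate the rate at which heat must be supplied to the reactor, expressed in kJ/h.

Q_in = 617000 kJ/h

Extent of reaction ξ = 0.526 × 6.82 = 3.5873 mol/s
Reaction term: ξ·ΔH°_rxn = 3.5873 × 57.2 = 205.19 kJ/s
Sensible, feed 122→25 °C: -38.039 kJ/s
Outlet flows (mol/s): A 3.2327, B 3.5873
Sensible, products 25→34.9 °C: 4.2232 kJ/s
Q = ΔH = 171.38 kJ/s = 171.38 kW
Heat supplied = 616970 kJ/h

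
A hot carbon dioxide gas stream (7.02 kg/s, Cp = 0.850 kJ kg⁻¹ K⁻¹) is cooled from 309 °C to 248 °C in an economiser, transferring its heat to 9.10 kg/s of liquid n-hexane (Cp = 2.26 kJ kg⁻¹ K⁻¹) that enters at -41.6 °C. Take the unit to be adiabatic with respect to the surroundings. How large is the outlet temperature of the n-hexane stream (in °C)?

Heat released by hot stream: Q = 7.02 × 0.850 × (309 − 248) = 363.99 kJ/s
Energy balance on cold side (adiabatic exchanger): Q = ṁ_c·Cp_c·(T_c,out − T_c,in)
T_c,out = -41.6 + 363.99/(9.10 × 2.26) = -23.902 °C

T_c,out = -23.9 °C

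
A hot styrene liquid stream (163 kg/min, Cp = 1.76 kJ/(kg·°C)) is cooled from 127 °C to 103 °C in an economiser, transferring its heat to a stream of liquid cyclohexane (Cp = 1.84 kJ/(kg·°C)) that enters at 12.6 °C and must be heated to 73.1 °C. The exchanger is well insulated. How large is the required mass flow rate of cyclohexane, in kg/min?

ṁ_c = 61.8 kg/min

Heat released by hot stream: Q = 163 × 1.76 × (127 − 103) = 6885.1 kJ/min
Energy balance on cold side (adiabatic exchanger): Q = ṁ_c·Cp_c·(T_c,out − T_c,in)
ṁ_c = 6885.1 / [1.84 × (73.1 − 12.6)] = 61.85 kg/min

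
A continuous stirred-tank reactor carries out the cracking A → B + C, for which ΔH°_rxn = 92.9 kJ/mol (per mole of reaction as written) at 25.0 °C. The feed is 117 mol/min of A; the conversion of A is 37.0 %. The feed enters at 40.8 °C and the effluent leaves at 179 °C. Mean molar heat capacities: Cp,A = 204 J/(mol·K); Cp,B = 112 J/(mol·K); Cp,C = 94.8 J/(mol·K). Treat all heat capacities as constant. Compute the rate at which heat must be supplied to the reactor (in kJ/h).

Q_in = 440000 kJ/h

Extent of reaction ξ = 0.370 × 117 = 43.29 mol/min
Reaction term: ξ·ΔH°_rxn = 43.29 × 92.9 = 4021.6 kJ/min
Sensible, feed 40.8→25 °C: -377.11 kJ/min
Outlet flows (mol/min): A 73.71, B 43.29, C 43.29
Sensible, products 25→179 °C: 3694.3 kJ/min
Q = ΔH = 7338.9 kJ/min = 122.31 kW
Heat supplied = 440330 kJ/h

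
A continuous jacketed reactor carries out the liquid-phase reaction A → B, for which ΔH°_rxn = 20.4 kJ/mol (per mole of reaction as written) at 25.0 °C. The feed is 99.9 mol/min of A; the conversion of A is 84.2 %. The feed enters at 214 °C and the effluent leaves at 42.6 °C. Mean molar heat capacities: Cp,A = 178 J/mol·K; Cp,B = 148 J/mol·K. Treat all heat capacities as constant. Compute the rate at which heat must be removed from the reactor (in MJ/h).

Extent of reaction ξ = 0.842 × 99.9 = 84.116 mol/min
Reaction term: ξ·ΔH°_rxn = 84.116 × 20.4 = 1716 kJ/min
Sensible, feed 214→25 °C: -3360.8 kJ/min
Outlet flows (mol/min): A 15.784, B 84.116
Sensible, products 25→42.6 °C: 268.55 kJ/min
Q = ΔH = -1376.3 kJ/min = -22.939 kW
Heat removed = 82.579 MJ/h

Q_out = 82.6 MJ/h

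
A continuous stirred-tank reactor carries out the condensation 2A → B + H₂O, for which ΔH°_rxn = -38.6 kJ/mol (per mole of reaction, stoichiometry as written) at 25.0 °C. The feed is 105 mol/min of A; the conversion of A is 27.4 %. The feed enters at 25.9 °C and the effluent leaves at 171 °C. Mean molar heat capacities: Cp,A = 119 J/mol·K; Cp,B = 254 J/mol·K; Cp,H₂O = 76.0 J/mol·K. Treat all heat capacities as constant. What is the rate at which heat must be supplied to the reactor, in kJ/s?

Extent of reaction ξ = 0.274 × 105 / 2 = 14.385 mol/min
Reaction term: ξ·ΔH°_rxn = 14.385 × -38.6 = -555.26 kJ/min
Sensible, feed 25.9→25 °C: -11.245 kJ/min
Outlet flows (mol/min): A 76.23, B 14.385, H₂O 14.385
Sensible, products 25→171 °C: 2017.5 kJ/min
Q = ΔH = 1451 kJ/min = 24.183 kW
Heat supplied = 24.183 kJ/s

Q_in = 24.2 kJ/s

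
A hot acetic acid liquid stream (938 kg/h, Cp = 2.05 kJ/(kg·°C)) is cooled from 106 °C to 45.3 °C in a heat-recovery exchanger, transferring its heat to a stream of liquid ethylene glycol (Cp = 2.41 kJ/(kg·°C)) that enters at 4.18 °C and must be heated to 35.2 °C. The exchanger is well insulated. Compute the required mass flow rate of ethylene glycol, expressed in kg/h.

ṁ_c = 1560 kg/h

Heat released by hot stream: Q = 938 × 2.05 × (106 − 45.3) = 116720 kJ/h
Energy balance on cold side (adiabatic exchanger): Q = ṁ_c·Cp_c·(T_c,out − T_c,in)
ṁ_c = 116720 / [2.41 × (35.2 − 4.18)] = 1561.3 kg/h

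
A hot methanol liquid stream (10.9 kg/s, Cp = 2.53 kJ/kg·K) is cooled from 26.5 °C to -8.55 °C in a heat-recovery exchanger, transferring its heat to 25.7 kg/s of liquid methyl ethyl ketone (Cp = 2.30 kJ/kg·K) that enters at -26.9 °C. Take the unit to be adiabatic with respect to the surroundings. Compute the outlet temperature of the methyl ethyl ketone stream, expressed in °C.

Heat released by hot stream: Q = 10.9 × 2.53 × (26.5 − -8.55) = 966.57 kJ/s
Energy balance on cold side (adiabatic exchanger): Q = ṁ_c·Cp_c·(T_c,out − T_c,in)
T_c,out = -26.9 + 966.57/(25.7 × 2.30) = -10.548 °C

T_c,out = -10.5 °C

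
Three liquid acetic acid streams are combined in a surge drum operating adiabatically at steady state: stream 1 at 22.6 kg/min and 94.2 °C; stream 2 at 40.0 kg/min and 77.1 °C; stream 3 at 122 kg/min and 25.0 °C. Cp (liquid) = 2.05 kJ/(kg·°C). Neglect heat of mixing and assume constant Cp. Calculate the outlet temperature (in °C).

T_out = 44.8 °C

Energy balance with Q = 0: Σ ṁᵢCp,ᵢ(T_out − Tᵢ) = 0
Σ ṁᵢCp,ᵢTᵢ = 22.6×2.05×94.2 + 40.0×2.05×77.1 + 122×2.05×25.0 = 16939
Σ ṁᵢCp,ᵢ = 22.6×2.05 + 40.0×2.05 + 122×2.05 = 378.43
T_out = 16939 / 378.43 = 44.761 °C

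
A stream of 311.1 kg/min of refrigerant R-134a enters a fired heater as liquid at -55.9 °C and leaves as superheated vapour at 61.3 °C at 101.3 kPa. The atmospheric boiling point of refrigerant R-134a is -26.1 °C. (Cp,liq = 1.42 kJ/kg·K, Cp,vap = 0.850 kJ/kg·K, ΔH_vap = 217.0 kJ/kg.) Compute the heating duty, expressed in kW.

liquid -55.9→-26.1 °C: 42.316 kJ/kg
vaporisation at -26.1 °C: 217 kJ/kg
vapour -26.1→61.3 °C: 74.29 kJ/kg
Δh = 42.316 + 217 + 74.29 = 333.61 kJ/kg
Q = ṁ·Δh = 311.1 kg/min × 333.61 kJ/kg = 103780 kJ/min
|Q| = 1729.7 kW

Q = 1730 kW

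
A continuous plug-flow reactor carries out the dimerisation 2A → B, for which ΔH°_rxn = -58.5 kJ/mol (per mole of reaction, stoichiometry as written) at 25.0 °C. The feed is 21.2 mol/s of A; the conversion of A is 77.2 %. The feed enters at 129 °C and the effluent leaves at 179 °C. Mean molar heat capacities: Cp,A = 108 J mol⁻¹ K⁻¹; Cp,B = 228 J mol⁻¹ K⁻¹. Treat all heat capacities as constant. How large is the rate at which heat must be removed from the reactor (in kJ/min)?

Q_out = 20900 kJ/min

Extent of reaction ξ = 0.772 × 21.2 / 2 = 8.1832 mol/s
Reaction term: ξ·ΔH°_rxn = 8.1832 × -58.5 = -478.72 kJ/s
Sensible, feed 129→25 °C: -238.12 kJ/s
Outlet flows (mol/s): A 4.8336, B 8.1832
Sensible, products 25→179 °C: 367.72 kJ/s
Q = ΔH = -349.11 kJ/s = -349.11 kW
Heat removed = 20947 kJ/min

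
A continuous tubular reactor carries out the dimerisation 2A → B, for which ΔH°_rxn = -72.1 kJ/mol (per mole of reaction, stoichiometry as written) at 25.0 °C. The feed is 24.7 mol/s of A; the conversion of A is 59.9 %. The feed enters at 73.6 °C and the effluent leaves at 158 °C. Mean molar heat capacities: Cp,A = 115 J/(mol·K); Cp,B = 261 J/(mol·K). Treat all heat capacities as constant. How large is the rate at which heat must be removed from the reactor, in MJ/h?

Q_out = 947 MJ/h

Extent of reaction ξ = 0.599 × 24.7 / 2 = 7.3976 mol/s
Reaction term: ξ·ΔH°_rxn = 7.3976 × -72.1 = -533.37 kJ/s
Sensible, feed 73.6→25 °C: -138.05 kJ/s
Outlet flows (mol/s): A 9.9047, B 7.3976
Sensible, products 25→158 °C: 408.29 kJ/s
Q = ΔH = -263.13 kJ/s = -263.13 kW
Heat removed = 947.27 MJ/h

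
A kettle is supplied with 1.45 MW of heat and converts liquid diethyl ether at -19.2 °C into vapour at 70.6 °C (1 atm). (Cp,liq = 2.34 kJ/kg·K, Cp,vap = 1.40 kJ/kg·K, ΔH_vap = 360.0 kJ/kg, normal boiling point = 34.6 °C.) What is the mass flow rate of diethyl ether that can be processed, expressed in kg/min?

ṁ = 162 kg/min

Δh = 2.34×(34.6−-19.2) + 360.0 + 1.40×(70.6−34.6) = 536.29 kJ/kg
Q = 1.45 MW = 1450 kJ/s = 87000 kJ/min
ṁ = Q/Δh = 87000 / 536.29 = 162.23 kg/min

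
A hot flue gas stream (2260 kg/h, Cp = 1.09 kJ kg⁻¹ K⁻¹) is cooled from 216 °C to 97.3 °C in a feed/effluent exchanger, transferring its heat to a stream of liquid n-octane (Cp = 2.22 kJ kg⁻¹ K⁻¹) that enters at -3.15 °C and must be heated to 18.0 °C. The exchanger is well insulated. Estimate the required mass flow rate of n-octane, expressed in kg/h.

ṁ_c = 6230 kg/h

Heat released by hot stream: Q = 2260 × 1.09 × (216 − 97.3) = 292410 kJ/h
Energy balance on cold side (adiabatic exchanger): Q = ṁ_c·Cp_c·(T_c,out − T_c,in)
ṁ_c = 292410 / [2.22 × (18.0 − -3.15)] = 6227.6 kg/h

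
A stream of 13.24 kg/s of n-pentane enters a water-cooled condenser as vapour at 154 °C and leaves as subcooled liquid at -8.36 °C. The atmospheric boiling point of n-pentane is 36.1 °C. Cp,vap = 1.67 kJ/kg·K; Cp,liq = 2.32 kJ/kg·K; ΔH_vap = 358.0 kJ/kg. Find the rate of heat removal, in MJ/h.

Q_c = 31400 MJ/h

vapour 154→36.1 °C: -196.89 kJ/kg
condensation at 36.1 °C: -358 kJ/kg
liquid 36.1→-8.36 °C: -103.15 kJ/kg
Δh = -196.89 + -358 + -103.15 = -658.04 kJ/kg
Q = ṁ·Δh = 13.24 kg/s × -658.04 kJ/kg = -8712.5 kJ/s
|Q| = 8712.5 kW = 31365 MJ/h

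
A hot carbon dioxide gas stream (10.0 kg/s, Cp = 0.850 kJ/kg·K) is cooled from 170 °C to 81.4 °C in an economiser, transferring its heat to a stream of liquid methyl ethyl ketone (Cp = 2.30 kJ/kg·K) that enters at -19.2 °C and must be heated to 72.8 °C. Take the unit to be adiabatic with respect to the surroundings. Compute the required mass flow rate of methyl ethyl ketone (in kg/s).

ṁ_c = 3.56 kg/s

Heat released by hot stream: Q = 10.0 × 0.850 × (170 − 81.4) = 753.1 kJ/s
Energy balance on cold side (adiabatic exchanger): Q = ṁ_c·Cp_c·(T_c,out − T_c,in)
ṁ_c = 753.1 / [2.30 × (72.8 − -19.2)] = 3.5591 kg/s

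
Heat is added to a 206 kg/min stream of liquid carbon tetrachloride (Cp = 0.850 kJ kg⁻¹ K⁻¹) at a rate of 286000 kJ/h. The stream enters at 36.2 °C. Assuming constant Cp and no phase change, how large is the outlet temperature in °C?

Q = 286000 kJ/h = 4766.7 kJ/min
ΔT = Q/(ṁ·Cp) = 4766.7/(206×0.850) = 27.223 K
T_out = 36.2 + 27.223 = 63.423 °C

T_out = 63.4 °C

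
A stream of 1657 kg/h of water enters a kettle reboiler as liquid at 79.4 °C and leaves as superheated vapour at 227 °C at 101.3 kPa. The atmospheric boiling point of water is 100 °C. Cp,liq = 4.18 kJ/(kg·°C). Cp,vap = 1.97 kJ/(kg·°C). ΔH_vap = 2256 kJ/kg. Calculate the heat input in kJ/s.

Q = 1190 kJ/s

liquid 79.4→100 °C: 86.108 kJ/kg
vaporisation at 100 °C: 2256 kJ/kg
vapour 100→227 °C: 250.19 kJ/kg
Δh = 86.108 + 2256 + 250.19 = 2592.3 kJ/kg
Q = ṁ·Δh = 1657 kg/h × 2592.3 kJ/kg = 4.2954e+06 kJ/h
|Q| = 1193.2 kW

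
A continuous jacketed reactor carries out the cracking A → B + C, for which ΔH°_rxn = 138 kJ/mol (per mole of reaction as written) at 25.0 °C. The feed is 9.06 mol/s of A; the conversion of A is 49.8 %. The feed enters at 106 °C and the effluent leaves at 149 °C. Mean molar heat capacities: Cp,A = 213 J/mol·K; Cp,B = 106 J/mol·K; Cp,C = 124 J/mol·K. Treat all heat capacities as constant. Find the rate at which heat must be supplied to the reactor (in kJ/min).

Q_in = 42900 kJ/min

Extent of reaction ξ = 0.498 × 9.06 = 4.5119 mol/s
Reaction term: ξ·ΔH°_rxn = 4.5119 × 138 = 622.64 kJ/s
Sensible, feed 106→25 °C: -156.31 kJ/s
Outlet flows (mol/s): A 4.5481, B 4.5119, C 4.5119
Sensible, products 25→149 °C: 248.8 kJ/s
Q = ΔH = 715.13 kJ/s = 715.13 kW
Heat supplied = 42908 kJ/min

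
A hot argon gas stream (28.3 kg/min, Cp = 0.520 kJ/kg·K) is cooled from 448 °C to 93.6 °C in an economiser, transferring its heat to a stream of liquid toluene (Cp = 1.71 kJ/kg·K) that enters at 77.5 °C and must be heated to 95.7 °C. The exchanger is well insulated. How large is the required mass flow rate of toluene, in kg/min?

Heat released by hot stream: Q = 28.3 × 0.520 × (448 − 93.6) = 5215.4 kJ/min
Energy balance on cold side (adiabatic exchanger): Q = ṁ_c·Cp_c·(T_c,out − T_c,in)
ṁ_c = 5215.4 / [1.71 × (95.7 − 77.5)] = 167.58 kg/min

ṁ_c = 168 kg/min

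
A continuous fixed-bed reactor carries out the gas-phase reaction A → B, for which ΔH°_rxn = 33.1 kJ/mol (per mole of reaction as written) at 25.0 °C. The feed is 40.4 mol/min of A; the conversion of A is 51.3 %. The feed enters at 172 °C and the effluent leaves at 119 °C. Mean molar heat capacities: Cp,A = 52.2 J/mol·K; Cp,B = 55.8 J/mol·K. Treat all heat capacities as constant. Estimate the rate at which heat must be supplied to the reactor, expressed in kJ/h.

Extent of reaction ξ = 0.513 × 40.4 = 20.725 mol/min
Reaction term: ξ·ΔH°_rxn = 20.725 × 33.1 = 686 kJ/min
Sensible, feed 172→25 °C: -310.01 kJ/min
Outlet flows (mol/min): A 19.675, B 20.725
Sensible, products 25→119 °C: 205.25 kJ/min
Q = ΔH = 581.25 kJ/min = 9.6874 kW
Heat supplied = 34875 kJ/h

Q_in = 34900 kJ/h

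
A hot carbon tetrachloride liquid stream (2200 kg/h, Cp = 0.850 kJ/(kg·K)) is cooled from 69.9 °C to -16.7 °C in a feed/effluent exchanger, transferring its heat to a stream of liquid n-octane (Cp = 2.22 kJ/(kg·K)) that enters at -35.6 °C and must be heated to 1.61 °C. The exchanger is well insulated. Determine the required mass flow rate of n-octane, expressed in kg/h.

Heat released by hot stream: Q = 2200 × 0.850 × (69.9 − -16.7) = 161940 kJ/h
Energy balance on cold side (adiabatic exchanger): Q = ṁ_c·Cp_c·(T_c,out − T_c,in)
ṁ_c = 161940 / [2.22 × (1.61 − -35.6)] = 1960.4 kg/h

ṁ_c = 1960 kg/h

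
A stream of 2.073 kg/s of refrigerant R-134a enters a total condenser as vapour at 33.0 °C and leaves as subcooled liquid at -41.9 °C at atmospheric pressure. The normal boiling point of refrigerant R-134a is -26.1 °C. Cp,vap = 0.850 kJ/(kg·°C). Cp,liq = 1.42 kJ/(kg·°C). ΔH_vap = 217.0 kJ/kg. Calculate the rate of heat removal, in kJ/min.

Q_c = 36000 kJ/min

vapour 33.0→-26.1 °C: -50.235 kJ/kg
condensation at -26.1 °C: -217 kJ/kg
liquid -26.1→-41.9 °C: -22.436 kJ/kg
Δh = -50.235 + -217 + -22.436 = -289.67 kJ/kg
Q = ṁ·Δh = 2.073 kg/s × -289.67 kJ/kg = -600.49 kJ/s
|Q| = 600.49 kW = 36029 kJ/min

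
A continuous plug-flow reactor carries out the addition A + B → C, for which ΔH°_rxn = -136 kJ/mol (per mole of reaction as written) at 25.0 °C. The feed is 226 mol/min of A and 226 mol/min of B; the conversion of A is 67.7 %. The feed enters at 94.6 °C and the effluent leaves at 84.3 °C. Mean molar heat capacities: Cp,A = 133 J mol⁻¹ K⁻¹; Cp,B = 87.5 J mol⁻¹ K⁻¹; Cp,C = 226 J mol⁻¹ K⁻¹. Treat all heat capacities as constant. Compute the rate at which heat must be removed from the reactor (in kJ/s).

Q_out = 355 kJ/s

Extent of reaction ξ = 0.677 × 226 = 153 mol/min
Reaction term: ξ·ΔH°_rxn = 153 × -136 = -20808 kJ/min
Sensible, feed 94.6→25 °C: -3468.4 kJ/min
Outlet flows (mol/min): A 72.998, B 72.998, C 153
Sensible, products 25→84.3 °C: 3005 kJ/min
Q = ΔH = -21272 kJ/min = -354.53 kW
Heat removed = 354.53 kJ/s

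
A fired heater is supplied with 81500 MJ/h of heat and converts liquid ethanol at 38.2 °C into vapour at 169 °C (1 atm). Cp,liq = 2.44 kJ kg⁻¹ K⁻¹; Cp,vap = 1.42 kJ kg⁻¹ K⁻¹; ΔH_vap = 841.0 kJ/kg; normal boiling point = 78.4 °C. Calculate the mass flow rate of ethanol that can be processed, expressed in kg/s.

ṁ = 21.2 kg/s

Δh = 2.44×(78.4−38.2) + 841.0 + 1.42×(169−78.4) = 1067.7 kJ/kg
Q = 81500 MJ/h = 22639 kJ/s = 22639 kJ/s
ṁ = Q/Δh = 22639 / 1067.7 = 21.203 kg/s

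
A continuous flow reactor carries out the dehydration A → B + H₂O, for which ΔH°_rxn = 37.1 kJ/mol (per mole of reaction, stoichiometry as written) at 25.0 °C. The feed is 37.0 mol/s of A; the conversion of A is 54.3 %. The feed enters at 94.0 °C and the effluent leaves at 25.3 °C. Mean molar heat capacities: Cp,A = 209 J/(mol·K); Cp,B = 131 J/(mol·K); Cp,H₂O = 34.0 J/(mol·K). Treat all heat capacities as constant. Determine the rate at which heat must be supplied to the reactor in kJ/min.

Q_in = 12800 kJ/min

Extent of reaction ξ = 0.543 × 37.0 = 20.091 mol/s
Reaction term: ξ·ΔH°_rxn = 20.091 × 37.1 = 745.38 kJ/s
Sensible, feed 94.0→25 °C: -533.58 kJ/s
Outlet flows (mol/s): A 16.909, B 20.091, H₂O 20.091
Sensible, products 25→25.3 °C: 2.0547 kJ/s
Q = ΔH = 213.85 kJ/s = 213.85 kW
Heat supplied = 12831 kJ/min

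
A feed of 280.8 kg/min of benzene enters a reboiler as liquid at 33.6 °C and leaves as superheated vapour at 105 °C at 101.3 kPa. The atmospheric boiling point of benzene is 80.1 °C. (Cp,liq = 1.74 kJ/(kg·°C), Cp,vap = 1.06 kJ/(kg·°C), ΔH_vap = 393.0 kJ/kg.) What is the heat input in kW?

Q = 2340 kW

liquid 33.6→80.1 °C: 80.91 kJ/kg
vaporisation at 80.1 °C: 393 kJ/kg
vapour 80.1→105 °C: 26.394 kJ/kg
Δh = 80.91 + 393 + 26.394 = 500.3 kJ/kg
Q = ṁ·Δh = 280.8 kg/min × 500.3 kJ/kg = 140490 kJ/min
|Q| = 2341.4 kW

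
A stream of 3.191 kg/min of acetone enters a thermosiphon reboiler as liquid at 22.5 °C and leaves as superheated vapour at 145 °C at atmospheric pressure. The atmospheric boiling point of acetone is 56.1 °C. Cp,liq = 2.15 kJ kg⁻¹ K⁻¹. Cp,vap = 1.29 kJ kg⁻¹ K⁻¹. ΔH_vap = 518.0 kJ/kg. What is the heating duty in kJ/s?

liquid 22.5→56.1 °C: 72.24 kJ/kg
vaporisation at 56.1 °C: 518 kJ/kg
vapour 56.1→145 °C: 114.68 kJ/kg
Δh = 72.24 + 518 + 114.68 = 704.92 kJ/kg
Q = ṁ·Δh = 3.191 kg/min × 704.92 kJ/kg = 2249.4 kJ/min
|Q| = 37.49 kW

Q = 37.5 kJ/s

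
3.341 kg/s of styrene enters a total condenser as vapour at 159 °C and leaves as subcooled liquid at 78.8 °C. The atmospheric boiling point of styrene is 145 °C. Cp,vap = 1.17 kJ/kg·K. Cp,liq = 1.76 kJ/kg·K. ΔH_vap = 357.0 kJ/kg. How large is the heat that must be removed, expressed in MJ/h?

vapour 159→145 °C: -16.38 kJ/kg
condensation at 145 °C: -357 kJ/kg
liquid 145→78.8 °C: -116.51 kJ/kg
Δh = -16.38 + -357 + -116.51 = -489.89 kJ/kg
Q = ṁ·Δh = 3.341 kg/s × -489.89 kJ/kg = -1636.7 kJ/s
|Q| = 1636.7 kW = 5892.2 MJ/h

Q_c = 5890 MJ/h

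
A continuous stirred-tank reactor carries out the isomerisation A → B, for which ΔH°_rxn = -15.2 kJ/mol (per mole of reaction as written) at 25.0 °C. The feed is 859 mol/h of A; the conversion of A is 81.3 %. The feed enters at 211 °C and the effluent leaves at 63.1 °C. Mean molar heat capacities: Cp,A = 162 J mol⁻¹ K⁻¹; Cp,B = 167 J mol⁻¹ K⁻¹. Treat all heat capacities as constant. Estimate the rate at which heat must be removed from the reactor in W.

Q_out = 8630 W

Extent of reaction ξ = 0.813 × 859 = 698.37 mol/h
Reaction term: ξ·ΔH°_rxn = 698.37 × -15.2 = -10615 kJ/h
Sensible, feed 211→25 °C: -25883 kJ/h
Outlet flows (mol/h): A 160.63, B 698.37
Sensible, products 25→63.1 °C: 5435 kJ/h
Q = ΔH = -31064 kJ/h = -8.6288 kW
Heat removed = 8628.8 W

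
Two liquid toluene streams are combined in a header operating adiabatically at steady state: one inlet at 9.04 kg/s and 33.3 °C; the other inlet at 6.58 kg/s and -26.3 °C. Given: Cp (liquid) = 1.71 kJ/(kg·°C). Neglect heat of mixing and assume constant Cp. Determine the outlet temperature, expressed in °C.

Energy balance with Q = 0: Σ ṁᵢCp,ᵢ(T_out − Tᵢ) = 0
Σ ṁᵢCp,ᵢTᵢ = 9.04×1.71×33.3 + 6.58×1.71×-26.3 = 218.84
Σ ṁᵢCp,ᵢ = 9.04×1.71 + 6.58×1.71 = 26.71
T_out = 218.84 / 26.71 = 8.1932 °C

T_out = 8.19 °C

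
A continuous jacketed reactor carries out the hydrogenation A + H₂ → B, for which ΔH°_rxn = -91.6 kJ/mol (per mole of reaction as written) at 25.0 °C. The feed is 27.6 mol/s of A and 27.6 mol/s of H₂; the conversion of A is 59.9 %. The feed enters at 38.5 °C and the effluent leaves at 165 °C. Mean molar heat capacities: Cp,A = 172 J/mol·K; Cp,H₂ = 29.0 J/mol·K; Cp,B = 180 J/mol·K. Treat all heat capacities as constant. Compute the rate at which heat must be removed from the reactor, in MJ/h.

Extent of reaction ξ = 0.599 × 27.6 = 16.532 mol/s
Reaction term: ξ·ΔH°_rxn = 16.532 × -91.6 = -1514.4 kJ/s
Sensible, feed 38.5→25 °C: -74.893 kJ/s
Outlet flows (mol/s): A 11.068, H₂ 11.068, B 16.532
Sensible, products 25→165 °C: 728.06 kJ/s
Q = ΔH = -861.2 kJ/s = -861.2 kW
Heat removed = 3100.3 MJ/h

Q_out = 3100 MJ/h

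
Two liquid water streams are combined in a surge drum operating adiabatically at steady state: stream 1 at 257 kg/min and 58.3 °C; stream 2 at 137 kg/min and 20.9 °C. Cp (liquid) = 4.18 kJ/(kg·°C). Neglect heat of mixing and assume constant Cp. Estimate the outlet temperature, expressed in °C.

T_out = 45.3 °C

Adiabatic, steady state ⇒ Σ ṁᵢCp,ᵢ(T_out − Tᵢ) = 0
Σ ṁᵢCp,ᵢTᵢ = 257×4.18×58.3 + 137×4.18×20.9 = 74598
Σ ṁᵢCp,ᵢ = 257×4.18 + 137×4.18 = 1646.9
T_out = 74598 / 1646.9 = 45.295 °C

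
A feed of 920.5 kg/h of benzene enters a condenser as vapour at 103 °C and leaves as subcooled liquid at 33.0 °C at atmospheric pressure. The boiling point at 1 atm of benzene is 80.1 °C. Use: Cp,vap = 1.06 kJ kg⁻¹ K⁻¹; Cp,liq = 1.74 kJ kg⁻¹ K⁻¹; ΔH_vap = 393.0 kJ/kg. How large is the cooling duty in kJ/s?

vapour 103→80.1 °C: -24.274 kJ/kg
condensation at 80.1 °C: -393 kJ/kg
liquid 80.1→33.0 °C: -81.954 kJ/kg
Δh = -24.274 + -393 + -81.954 = -499.23 kJ/kg
Q = ṁ·Δh = 920.5 kg/h × -499.23 kJ/kg = -459540 kJ/h
|Q| = 127.65 kW

Q_c = 128 kJ/s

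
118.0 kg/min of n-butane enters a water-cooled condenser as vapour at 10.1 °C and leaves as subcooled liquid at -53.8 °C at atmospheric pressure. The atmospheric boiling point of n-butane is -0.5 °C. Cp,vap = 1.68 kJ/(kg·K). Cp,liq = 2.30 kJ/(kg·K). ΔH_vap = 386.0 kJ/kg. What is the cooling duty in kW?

vapour 10.1→-0.5 °C: -17.808 kJ/kg
condensation at -0.5 °C: -386 kJ/kg
liquid -0.5→-53.8 °C: -122.59 kJ/kg
Δh = -17.808 + -386 + -122.59 = -526.4 kJ/kg
Q = ṁ·Δh = 118.0 kg/min × -526.4 kJ/kg = -62115 kJ/min
|Q| = 1035.2 kW

Q_c = 1040 kW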